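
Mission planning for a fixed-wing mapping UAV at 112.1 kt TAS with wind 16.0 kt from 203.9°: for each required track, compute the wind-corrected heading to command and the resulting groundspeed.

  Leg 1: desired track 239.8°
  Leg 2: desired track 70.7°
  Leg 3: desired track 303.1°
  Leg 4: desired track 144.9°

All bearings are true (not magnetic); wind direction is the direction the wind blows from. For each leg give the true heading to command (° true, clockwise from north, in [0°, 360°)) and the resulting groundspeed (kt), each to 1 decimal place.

Leg 1: desired track 239.8°; wind correction -4.8° → command heading 235.0°, groundspeed 98.7 kt
Leg 2: desired track 70.7°; wind correction +6.0° → command heading 76.7°, groundspeed 122.4 kt
Leg 3: desired track 303.1°; wind correction -8.1° → command heading 295.0°, groundspeed 113.5 kt
Leg 4: desired track 144.9°; wind correction +7.0° → command heading 151.9°, groundspeed 103.0 kt

Leg 1: heading=235.0°, groundspeed=98.7 kt
Leg 2: heading=76.7°, groundspeed=122.4 kt
Leg 3: heading=295.0°, groundspeed=113.5 kt
Leg 4: heading=151.9°, groundspeed=103.0 kt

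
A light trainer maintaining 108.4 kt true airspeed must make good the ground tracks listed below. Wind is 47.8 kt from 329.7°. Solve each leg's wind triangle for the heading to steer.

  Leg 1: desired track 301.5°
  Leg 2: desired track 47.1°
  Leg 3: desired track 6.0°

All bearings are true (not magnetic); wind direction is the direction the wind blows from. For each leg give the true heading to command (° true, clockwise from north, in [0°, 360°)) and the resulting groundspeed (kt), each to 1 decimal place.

Leg 1: desired track 301.5°; wind correction +12.0° → command heading 313.5°, groundspeed 63.9 kt
Leg 2: desired track 47.1°; wind correction -25.5° → command heading 21.6°, groundspeed 87.4 kt
Leg 3: desired track 6.0°; wind correction -15.1° → command heading 350.9°, groundspeed 66.1 kt

Leg 1: heading=313.5°, groundspeed=63.9 kt
Leg 2: heading=21.6°, groundspeed=87.4 kt
Leg 3: heading=350.9°, groundspeed=66.1 kt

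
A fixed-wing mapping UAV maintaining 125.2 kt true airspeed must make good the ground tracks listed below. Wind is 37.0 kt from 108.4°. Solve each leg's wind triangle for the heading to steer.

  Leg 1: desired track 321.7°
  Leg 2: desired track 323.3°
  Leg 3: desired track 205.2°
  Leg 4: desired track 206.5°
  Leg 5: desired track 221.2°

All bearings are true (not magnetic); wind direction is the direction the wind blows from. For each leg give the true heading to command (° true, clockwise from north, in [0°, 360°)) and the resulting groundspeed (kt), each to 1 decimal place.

Leg 1: desired track 321.7°; wind correction +9.3° → command heading 331.0°, groundspeed 154.5 kt
Leg 2: desired track 323.3°; wind correction +9.7° → command heading 333.0°, groundspeed 153.7 kt
Leg 3: desired track 205.2°; wind correction -17.1° → command heading 188.1°, groundspeed 124.1 kt
Leg 4: desired track 206.5°; wind correction -17.0° → command heading 189.5°, groundspeed 124.9 kt
Leg 5: desired track 221.2°; wind correction -15.8° → command heading 205.4°, groundspeed 134.8 kt

Leg 1: heading=331.0°, groundspeed=154.5 kt
Leg 2: heading=333.0°, groundspeed=153.7 kt
Leg 3: heading=188.1°, groundspeed=124.1 kt
Leg 4: heading=189.5°, groundspeed=124.9 kt
Leg 5: heading=205.4°, groundspeed=134.8 kt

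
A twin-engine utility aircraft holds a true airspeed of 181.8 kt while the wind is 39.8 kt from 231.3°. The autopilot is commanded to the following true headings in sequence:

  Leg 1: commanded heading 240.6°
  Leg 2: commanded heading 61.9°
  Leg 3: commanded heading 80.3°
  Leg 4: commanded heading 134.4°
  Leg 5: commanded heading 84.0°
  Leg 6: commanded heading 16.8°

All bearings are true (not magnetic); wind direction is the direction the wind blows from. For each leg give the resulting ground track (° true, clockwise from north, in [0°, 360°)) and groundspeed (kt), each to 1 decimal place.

Leg 1: heading 240.6°; drift +2.6° → track 243.2°, groundspeed 142.7 kt
Leg 2: heading 61.9°; drift -1.9° → track 60.0°, groundspeed 221.0 kt
Leg 3: heading 80.3°; drift -5.1° → track 75.2°, groundspeed 217.5 kt
Leg 4: heading 134.4°; drift -12.0° → track 122.4°, groundspeed 190.7 kt
Leg 5: heading 84.0°; drift -5.7° → track 78.3°, groundspeed 216.4 kt
Leg 6: heading 16.8°; drift +6.0° → track 22.8°, groundspeed 215.8 kt

Leg 1: track=243.2°, groundspeed=142.7 kt
Leg 2: track=60.0°, groundspeed=221.0 kt
Leg 3: track=75.2°, groundspeed=217.5 kt
Leg 4: track=122.4°, groundspeed=190.7 kt
Leg 5: track=78.3°, groundspeed=216.4 kt
Leg 6: track=22.8°, groundspeed=215.8 kt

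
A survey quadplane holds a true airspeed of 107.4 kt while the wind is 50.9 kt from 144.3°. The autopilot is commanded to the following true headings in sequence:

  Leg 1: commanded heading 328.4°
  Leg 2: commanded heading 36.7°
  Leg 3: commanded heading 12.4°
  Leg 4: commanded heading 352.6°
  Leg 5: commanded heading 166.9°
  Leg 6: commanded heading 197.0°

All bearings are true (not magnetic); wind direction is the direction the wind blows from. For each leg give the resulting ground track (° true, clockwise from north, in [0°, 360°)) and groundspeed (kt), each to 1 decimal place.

Leg 1: heading 328.4°; drift -1.3° → track 327.1°, groundspeed 158.2 kt
Leg 2: heading 36.7°; drift -21.6° → track 15.1°, groundspeed 132.0 kt
Leg 3: heading 12.4°; drift -15.0° → track 357.4°, groundspeed 146.4 kt
Leg 4: heading 352.6°; drift -9.0° → track 343.6°, groundspeed 154.1 kt
Leg 5: heading 166.9°; drift +17.9° → track 184.8°, groundspeed 63.5 kt
Leg 6: heading 197.0°; drift +27.9° → track 224.9°, groundspeed 86.6 kt

Leg 1: track=327.1°, groundspeed=158.2 kt
Leg 2: track=15.1°, groundspeed=132.0 kt
Leg 3: track=357.4°, groundspeed=146.4 kt
Leg 4: track=343.6°, groundspeed=154.1 kt
Leg 5: track=184.8°, groundspeed=63.5 kt
Leg 6: track=224.9°, groundspeed=86.6 kt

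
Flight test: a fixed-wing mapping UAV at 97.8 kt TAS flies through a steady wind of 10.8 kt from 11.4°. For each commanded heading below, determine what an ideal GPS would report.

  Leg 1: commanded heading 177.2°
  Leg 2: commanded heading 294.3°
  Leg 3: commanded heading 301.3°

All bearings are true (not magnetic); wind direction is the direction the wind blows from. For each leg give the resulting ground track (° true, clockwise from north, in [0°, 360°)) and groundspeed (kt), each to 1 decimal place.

Leg 1: track=178.6°, groundspeed=108.3 kt
Leg 2: track=288.0°, groundspeed=96.0 kt
Leg 3: track=295.1°, groundspeed=94.7 kt

Leg 1: heading 177.2°; drift +1.4° → track 178.6°, groundspeed 108.3 kt
Leg 2: heading 294.3°; drift -6.3° → track 288.0°, groundspeed 96.0 kt
Leg 3: heading 301.3°; drift -6.2° → track 295.1°, groundspeed 94.7 kt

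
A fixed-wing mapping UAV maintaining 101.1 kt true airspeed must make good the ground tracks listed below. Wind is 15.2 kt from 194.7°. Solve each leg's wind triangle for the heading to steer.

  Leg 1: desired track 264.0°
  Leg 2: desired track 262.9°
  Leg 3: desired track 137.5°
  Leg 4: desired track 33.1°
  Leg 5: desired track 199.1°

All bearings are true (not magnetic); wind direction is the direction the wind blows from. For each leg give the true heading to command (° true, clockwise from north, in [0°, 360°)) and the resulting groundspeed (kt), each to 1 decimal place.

Leg 1: desired track 264.0°; wind correction -8.1° → command heading 255.9°, groundspeed 94.7 kt
Leg 2: desired track 262.9°; wind correction -8.0° → command heading 254.9°, groundspeed 94.5 kt
Leg 3: desired track 137.5°; wind correction +7.3° → command heading 144.8°, groundspeed 92.1 kt
Leg 4: desired track 33.1°; wind correction +2.7° → command heading 35.8°, groundspeed 115.4 kt
Leg 5: desired track 199.1°; wind correction -0.7° → command heading 198.4°, groundspeed 85.9 kt

Leg 1: heading=255.9°, groundspeed=94.7 kt
Leg 2: heading=254.9°, groundspeed=94.5 kt
Leg 3: heading=144.8°, groundspeed=92.1 kt
Leg 4: heading=35.8°, groundspeed=115.4 kt
Leg 5: heading=198.4°, groundspeed=85.9 kt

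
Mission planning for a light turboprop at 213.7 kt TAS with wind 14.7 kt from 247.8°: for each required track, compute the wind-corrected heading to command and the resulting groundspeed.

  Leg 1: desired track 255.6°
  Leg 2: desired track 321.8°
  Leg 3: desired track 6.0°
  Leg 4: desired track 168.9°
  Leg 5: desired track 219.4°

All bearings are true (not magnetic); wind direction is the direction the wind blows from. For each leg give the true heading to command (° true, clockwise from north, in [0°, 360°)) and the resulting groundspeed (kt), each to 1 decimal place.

Leg 1: desired track 255.6°; wind correction -0.5° → command heading 255.1°, groundspeed 199.1 kt
Leg 2: desired track 321.8°; wind correction -3.8° → command heading 318.0°, groundspeed 209.2 kt
Leg 3: desired track 6.0°; wind correction -3.5° → command heading 2.5°, groundspeed 220.3 kt
Leg 4: desired track 168.9°; wind correction +3.9° → command heading 172.8°, groundspeed 210.4 kt
Leg 5: desired track 219.4°; wind correction +1.9° → command heading 221.3°, groundspeed 200.7 kt

Leg 1: heading=255.1°, groundspeed=199.1 kt
Leg 2: heading=318.0°, groundspeed=209.2 kt
Leg 3: heading=2.5°, groundspeed=220.3 kt
Leg 4: heading=172.8°, groundspeed=210.4 kt
Leg 5: heading=221.3°, groundspeed=200.7 kt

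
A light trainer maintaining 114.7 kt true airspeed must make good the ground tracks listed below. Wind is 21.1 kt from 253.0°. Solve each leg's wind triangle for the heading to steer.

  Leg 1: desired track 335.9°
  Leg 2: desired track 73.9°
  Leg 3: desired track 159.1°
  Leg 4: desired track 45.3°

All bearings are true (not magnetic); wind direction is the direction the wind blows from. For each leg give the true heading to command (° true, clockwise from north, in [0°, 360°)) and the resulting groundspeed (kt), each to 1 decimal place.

Leg 1: heading=325.4°, groundspeed=110.2 kt
Leg 2: heading=74.1°, groundspeed=135.8 kt
Leg 3: heading=169.7°, groundspeed=114.2 kt
Leg 4: heading=40.4°, groundspeed=133.0 kt

Leg 1: desired track 335.9°; wind correction -10.5° → command heading 325.4°, groundspeed 110.2 kt
Leg 2: desired track 73.9°; wind correction +0.2° → command heading 74.1°, groundspeed 135.8 kt
Leg 3: desired track 159.1°; wind correction +10.6° → command heading 169.7°, groundspeed 114.2 kt
Leg 4: desired track 45.3°; wind correction -4.9° → command heading 40.4°, groundspeed 133.0 kt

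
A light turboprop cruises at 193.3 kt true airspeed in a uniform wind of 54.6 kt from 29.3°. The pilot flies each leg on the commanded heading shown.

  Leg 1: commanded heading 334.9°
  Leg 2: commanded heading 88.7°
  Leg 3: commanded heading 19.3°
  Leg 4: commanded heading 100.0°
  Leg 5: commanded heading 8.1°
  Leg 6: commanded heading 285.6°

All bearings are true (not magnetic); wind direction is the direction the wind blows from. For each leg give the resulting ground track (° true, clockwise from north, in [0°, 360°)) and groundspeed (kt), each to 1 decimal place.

Leg 1: track=319.5°, groundspeed=167.5 kt
Leg 2: track=104.6°, groundspeed=172.0 kt
Leg 3: track=15.4°, groundspeed=139.9 kt
Leg 4: track=116.4°, groundspeed=182.7 kt
Leg 5: track=0.2°, groundspeed=143.8 kt
Leg 6: track=271.2°, groundspeed=212.9 kt

Leg 1: heading 334.9°; drift -15.4° → track 319.5°, groundspeed 167.5 kt
Leg 2: heading 88.7°; drift +15.9° → track 104.6°, groundspeed 172.0 kt
Leg 3: heading 19.3°; drift -3.9° → track 15.4°, groundspeed 139.9 kt
Leg 4: heading 100.0°; drift +16.4° → track 116.4°, groundspeed 182.7 kt
Leg 5: heading 8.1°; drift -7.9° → track 0.2°, groundspeed 143.8 kt
Leg 6: heading 285.6°; drift -14.4° → track 271.2°, groundspeed 212.9 kt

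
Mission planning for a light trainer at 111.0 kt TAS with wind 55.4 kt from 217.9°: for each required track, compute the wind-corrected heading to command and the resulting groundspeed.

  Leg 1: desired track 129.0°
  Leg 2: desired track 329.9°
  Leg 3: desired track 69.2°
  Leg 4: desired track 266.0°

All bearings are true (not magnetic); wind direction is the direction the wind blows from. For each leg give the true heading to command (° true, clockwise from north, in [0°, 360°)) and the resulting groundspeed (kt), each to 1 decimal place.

Leg 1: desired track 129.0°; wind correction +29.9° → command heading 158.9°, groundspeed 95.1 kt
Leg 2: desired track 329.9°; wind correction -27.6° → command heading 302.3°, groundspeed 119.2 kt
Leg 3: desired track 69.2°; wind correction +15.0° → command heading 84.2°, groundspeed 154.5 kt
Leg 4: desired track 266.0°; wind correction -21.8° → command heading 244.2°, groundspeed 66.1 kt

Leg 1: heading=158.9°, groundspeed=95.1 kt
Leg 2: heading=302.3°, groundspeed=119.2 kt
Leg 3: heading=84.2°, groundspeed=154.5 kt
Leg 4: heading=244.2°, groundspeed=66.1 kt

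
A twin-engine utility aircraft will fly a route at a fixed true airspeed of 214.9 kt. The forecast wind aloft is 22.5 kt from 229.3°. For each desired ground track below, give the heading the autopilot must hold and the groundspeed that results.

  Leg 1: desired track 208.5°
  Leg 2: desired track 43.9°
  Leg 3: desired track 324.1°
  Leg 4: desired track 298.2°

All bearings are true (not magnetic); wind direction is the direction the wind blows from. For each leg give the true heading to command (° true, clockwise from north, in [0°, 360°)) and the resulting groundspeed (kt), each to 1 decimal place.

Leg 1: desired track 208.5°; wind correction +2.1° → command heading 210.6°, groundspeed 193.7 kt
Leg 2: desired track 43.9°; wind correction -0.6° → command heading 43.3°, groundspeed 237.3 kt
Leg 3: desired track 324.1°; wind correction -6.0° → command heading 318.1°, groundspeed 215.6 kt
Leg 4: desired track 298.2°; wind correction -5.6° → command heading 292.6°, groundspeed 205.8 kt

Leg 1: heading=210.6°, groundspeed=193.7 kt
Leg 2: heading=43.3°, groundspeed=237.3 kt
Leg 3: heading=318.1°, groundspeed=215.6 kt
Leg 4: heading=292.6°, groundspeed=205.8 kt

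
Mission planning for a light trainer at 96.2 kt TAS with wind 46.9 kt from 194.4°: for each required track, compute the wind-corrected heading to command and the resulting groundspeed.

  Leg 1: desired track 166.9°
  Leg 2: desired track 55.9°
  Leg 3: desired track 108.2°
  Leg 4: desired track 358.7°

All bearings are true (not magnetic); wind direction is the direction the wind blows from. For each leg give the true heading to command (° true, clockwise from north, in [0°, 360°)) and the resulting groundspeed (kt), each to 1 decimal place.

Leg 1: heading=179.9°, groundspeed=52.1 kt
Leg 2: heading=74.7°, groundspeed=126.2 kt
Leg 3: heading=137.3°, groundspeed=80.9 kt
Leg 4: heading=351.1°, groundspeed=140.5 kt

Leg 1: desired track 166.9°; wind correction +13.0° → command heading 179.9°, groundspeed 52.1 kt
Leg 2: desired track 55.9°; wind correction +18.8° → command heading 74.7°, groundspeed 126.2 kt
Leg 3: desired track 108.2°; wind correction +29.1° → command heading 137.3°, groundspeed 80.9 kt
Leg 4: desired track 358.7°; wind correction -7.6° → command heading 351.1°, groundspeed 140.5 kt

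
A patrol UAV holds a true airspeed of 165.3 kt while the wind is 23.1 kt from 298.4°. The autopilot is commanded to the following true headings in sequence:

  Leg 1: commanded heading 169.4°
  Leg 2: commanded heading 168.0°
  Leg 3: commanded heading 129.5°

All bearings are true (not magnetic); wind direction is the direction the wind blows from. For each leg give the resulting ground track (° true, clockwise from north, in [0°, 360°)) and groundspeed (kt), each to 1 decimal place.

Leg 1: track=163.7°, groundspeed=180.7 kt
Leg 2: track=162.4°, groundspeed=181.1 kt
Leg 3: track=128.1°, groundspeed=188.0 kt

Leg 1: heading 169.4°; drift -5.7° → track 163.7°, groundspeed 180.7 kt
Leg 2: heading 168.0°; drift -5.6° → track 162.4°, groundspeed 181.1 kt
Leg 3: heading 129.5°; drift -1.4° → track 128.1°, groundspeed 188.0 kt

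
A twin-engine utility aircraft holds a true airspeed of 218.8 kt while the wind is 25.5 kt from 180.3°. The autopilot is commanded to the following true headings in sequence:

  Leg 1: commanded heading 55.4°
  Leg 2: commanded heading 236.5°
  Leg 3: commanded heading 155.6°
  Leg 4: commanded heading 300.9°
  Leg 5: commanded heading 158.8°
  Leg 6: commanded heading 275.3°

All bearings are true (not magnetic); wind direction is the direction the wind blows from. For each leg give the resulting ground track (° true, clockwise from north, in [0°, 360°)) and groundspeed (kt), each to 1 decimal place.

Leg 1: track=50.3°, groundspeed=234.3 kt
Leg 2: track=242.4°, groundspeed=205.7 kt
Leg 3: track=152.5°, groundspeed=195.9 kt
Leg 4: track=306.3°, groundspeed=232.8 kt
Leg 5: track=156.1°, groundspeed=195.3 kt
Leg 6: track=281.9°, groundspeed=222.5 kt

Leg 1: heading 55.4°; drift -5.1° → track 50.3°, groundspeed 234.3 kt
Leg 2: heading 236.5°; drift +5.9° → track 242.4°, groundspeed 205.7 kt
Leg 3: heading 155.6°; drift -3.1° → track 152.5°, groundspeed 195.9 kt
Leg 4: heading 300.9°; drift +5.4° → track 306.3°, groundspeed 232.8 kt
Leg 5: heading 158.8°; drift -2.7° → track 156.1°, groundspeed 195.3 kt
Leg 6: heading 275.3°; drift +6.6° → track 281.9°, groundspeed 222.5 kt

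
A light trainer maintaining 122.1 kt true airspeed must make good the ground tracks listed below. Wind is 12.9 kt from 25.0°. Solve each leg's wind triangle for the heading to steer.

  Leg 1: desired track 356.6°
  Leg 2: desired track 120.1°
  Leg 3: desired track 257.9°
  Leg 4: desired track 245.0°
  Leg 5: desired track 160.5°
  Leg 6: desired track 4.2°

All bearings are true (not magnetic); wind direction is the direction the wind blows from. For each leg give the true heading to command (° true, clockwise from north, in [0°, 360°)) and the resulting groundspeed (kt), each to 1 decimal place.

Leg 1: desired track 356.6°; wind correction +2.9° → command heading 359.5°, groundspeed 110.6 kt
Leg 2: desired track 120.1°; wind correction -6.0° → command heading 114.1°, groundspeed 122.6 kt
Leg 3: desired track 257.9°; wind correction +4.8° → command heading 262.7°, groundspeed 129.4 kt
Leg 4: desired track 245.0°; wind correction +3.9° → command heading 248.9°, groundspeed 131.7 kt
Leg 5: desired track 160.5°; wind correction -4.2° → command heading 156.3°, groundspeed 131.0 kt
Leg 6: desired track 4.2°; wind correction +2.2° → command heading 6.4°, groundspeed 110.0 kt

Leg 1: heading=359.5°, groundspeed=110.6 kt
Leg 2: heading=114.1°, groundspeed=122.6 kt
Leg 3: heading=262.7°, groundspeed=129.4 kt
Leg 4: heading=248.9°, groundspeed=131.7 kt
Leg 5: heading=156.3°, groundspeed=131.0 kt
Leg 6: heading=6.4°, groundspeed=110.0 kt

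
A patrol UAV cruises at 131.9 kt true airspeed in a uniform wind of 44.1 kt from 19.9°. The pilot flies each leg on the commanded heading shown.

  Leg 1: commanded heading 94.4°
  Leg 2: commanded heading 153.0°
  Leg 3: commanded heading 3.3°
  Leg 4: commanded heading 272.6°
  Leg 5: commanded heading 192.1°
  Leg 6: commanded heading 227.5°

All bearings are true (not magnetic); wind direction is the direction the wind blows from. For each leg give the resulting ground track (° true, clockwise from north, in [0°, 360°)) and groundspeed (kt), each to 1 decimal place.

Leg 1: track=113.9°, groundspeed=127.4 kt
Leg 2: track=164.2°, groundspeed=165.2 kt
Leg 3: track=355.3°, groundspeed=90.5 kt
Leg 4: track=256.4°, groundspeed=151.0 kt
Leg 5: track=194.1°, groundspeed=175.7 kt
Leg 6: track=220.7°, groundspeed=172.2 kt

Leg 1: heading 94.4°; drift +19.5° → track 113.9°, groundspeed 127.4 kt
Leg 2: heading 153.0°; drift +11.2° → track 164.2°, groundspeed 165.2 kt
Leg 3: heading 3.3°; drift -8.0° → track 355.3°, groundspeed 90.5 kt
Leg 4: heading 272.6°; drift -16.2° → track 256.4°, groundspeed 151.0 kt
Leg 5: heading 192.1°; drift +2.0° → track 194.1°, groundspeed 175.7 kt
Leg 6: heading 227.5°; drift -6.8° → track 220.7°, groundspeed 172.2 kt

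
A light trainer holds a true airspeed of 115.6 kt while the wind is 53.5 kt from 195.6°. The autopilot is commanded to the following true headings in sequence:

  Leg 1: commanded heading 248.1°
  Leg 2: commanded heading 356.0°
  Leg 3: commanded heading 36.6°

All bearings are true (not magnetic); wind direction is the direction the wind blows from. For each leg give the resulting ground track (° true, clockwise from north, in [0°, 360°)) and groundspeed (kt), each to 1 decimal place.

Leg 1: track=275.2°, groundspeed=93.3 kt
Leg 2: track=2.2°, groundspeed=167.0 kt
Leg 3: track=30.0°, groundspeed=166.7 kt

Leg 1: heading 248.1°; drift +27.1° → track 275.2°, groundspeed 93.3 kt
Leg 2: heading 356.0°; drift +6.2° → track 2.2°, groundspeed 167.0 kt
Leg 3: heading 36.6°; drift -6.6° → track 30.0°, groundspeed 166.7 kt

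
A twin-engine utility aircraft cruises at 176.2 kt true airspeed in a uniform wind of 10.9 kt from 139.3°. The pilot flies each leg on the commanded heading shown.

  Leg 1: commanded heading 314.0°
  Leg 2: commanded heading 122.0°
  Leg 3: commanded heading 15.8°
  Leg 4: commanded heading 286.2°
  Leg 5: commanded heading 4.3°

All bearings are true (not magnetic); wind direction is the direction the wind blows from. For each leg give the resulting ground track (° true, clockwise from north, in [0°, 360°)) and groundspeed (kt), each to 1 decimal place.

Leg 1: heading 314.0°; drift +0.3° → track 314.3°, groundspeed 187.1 kt
Leg 2: heading 122.0°; drift -1.1° → track 120.9°, groundspeed 165.8 kt
Leg 3: heading 15.8°; drift -2.9° → track 12.9°, groundspeed 182.4 kt
Leg 4: heading 286.2°; drift +1.8° → track 288.0°, groundspeed 185.4 kt
Leg 5: heading 4.3°; drift -2.4° → track 1.9°, groundspeed 184.1 kt

Leg 1: track=314.3°, groundspeed=187.1 kt
Leg 2: track=120.9°, groundspeed=165.8 kt
Leg 3: track=12.9°, groundspeed=182.4 kt
Leg 4: track=288.0°, groundspeed=185.4 kt
Leg 5: track=1.9°, groundspeed=184.1 kt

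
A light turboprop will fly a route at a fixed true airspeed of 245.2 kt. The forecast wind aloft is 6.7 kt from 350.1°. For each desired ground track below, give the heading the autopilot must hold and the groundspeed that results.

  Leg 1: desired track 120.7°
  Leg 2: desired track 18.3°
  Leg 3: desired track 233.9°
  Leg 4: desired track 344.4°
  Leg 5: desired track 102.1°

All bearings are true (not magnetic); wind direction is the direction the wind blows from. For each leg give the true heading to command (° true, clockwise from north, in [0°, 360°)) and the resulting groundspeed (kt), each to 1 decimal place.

Leg 1: desired track 120.7°; wind correction -1.2° → command heading 119.5°, groundspeed 249.5 kt
Leg 2: desired track 18.3°; wind correction -0.7° → command heading 17.6°, groundspeed 239.3 kt
Leg 3: desired track 233.9°; wind correction +1.4° → command heading 235.3°, groundspeed 248.1 kt
Leg 4: desired track 344.4°; wind correction +0.2° → command heading 344.6°, groundspeed 238.5 kt
Leg 5: desired track 102.1°; wind correction -1.5° → command heading 100.6°, groundspeed 247.6 kt

Leg 1: heading=119.5°, groundspeed=249.5 kt
Leg 2: heading=17.6°, groundspeed=239.3 kt
Leg 3: heading=235.3°, groundspeed=248.1 kt
Leg 4: heading=344.6°, groundspeed=238.5 kt
Leg 5: heading=100.6°, groundspeed=247.6 kt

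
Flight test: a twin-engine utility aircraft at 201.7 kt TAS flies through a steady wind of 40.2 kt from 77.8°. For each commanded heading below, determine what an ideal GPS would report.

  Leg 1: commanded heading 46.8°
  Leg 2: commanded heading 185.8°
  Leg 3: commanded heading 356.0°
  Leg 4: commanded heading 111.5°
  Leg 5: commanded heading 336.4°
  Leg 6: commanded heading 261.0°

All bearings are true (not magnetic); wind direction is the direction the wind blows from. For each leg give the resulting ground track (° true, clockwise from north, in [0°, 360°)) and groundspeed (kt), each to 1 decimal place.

Leg 1: heading 46.8°; drift -7.1° → track 39.7°, groundspeed 168.5 kt
Leg 2: heading 185.8°; drift +10.1° → track 195.9°, groundspeed 217.5 kt
Leg 3: heading 356.0°; drift -11.5° → track 344.5°, groundspeed 200.0 kt
Leg 4: heading 111.5°; drift +7.6° → track 119.1°, groundspeed 169.7 kt
Leg 5: heading 336.4°; drift -10.6° → track 325.8°, groundspeed 213.3 kt
Leg 6: heading 261.0°; drift -0.5° → track 260.5°, groundspeed 241.8 kt

Leg 1: track=39.7°, groundspeed=168.5 kt
Leg 2: track=195.9°, groundspeed=217.5 kt
Leg 3: track=344.5°, groundspeed=200.0 kt
Leg 4: track=119.1°, groundspeed=169.7 kt
Leg 5: track=325.8°, groundspeed=213.3 kt
Leg 6: track=260.5°, groundspeed=241.8 kt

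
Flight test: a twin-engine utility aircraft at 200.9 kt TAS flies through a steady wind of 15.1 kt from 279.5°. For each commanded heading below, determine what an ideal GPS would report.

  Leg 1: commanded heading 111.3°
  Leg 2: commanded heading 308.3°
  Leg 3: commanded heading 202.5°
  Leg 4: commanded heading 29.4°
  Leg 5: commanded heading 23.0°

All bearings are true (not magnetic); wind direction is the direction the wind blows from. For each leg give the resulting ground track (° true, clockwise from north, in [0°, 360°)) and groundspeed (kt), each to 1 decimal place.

Leg 1: track=110.5°, groundspeed=215.7 kt
Leg 2: track=310.5°, groundspeed=187.8 kt
Leg 3: track=198.2°, groundspeed=198.1 kt
Leg 4: track=33.3°, groundspeed=206.5 kt
Leg 5: track=27.1°, groundspeed=205.0 kt

Leg 1: heading 111.3°; drift -0.8° → track 110.5°, groundspeed 215.7 kt
Leg 2: heading 308.3°; drift +2.2° → track 310.5°, groundspeed 187.8 kt
Leg 3: heading 202.5°; drift -4.3° → track 198.2°, groundspeed 198.1 kt
Leg 4: heading 29.4°; drift +3.9° → track 33.3°, groundspeed 206.5 kt
Leg 5: heading 23.0°; drift +4.1° → track 27.1°, groundspeed 205.0 kt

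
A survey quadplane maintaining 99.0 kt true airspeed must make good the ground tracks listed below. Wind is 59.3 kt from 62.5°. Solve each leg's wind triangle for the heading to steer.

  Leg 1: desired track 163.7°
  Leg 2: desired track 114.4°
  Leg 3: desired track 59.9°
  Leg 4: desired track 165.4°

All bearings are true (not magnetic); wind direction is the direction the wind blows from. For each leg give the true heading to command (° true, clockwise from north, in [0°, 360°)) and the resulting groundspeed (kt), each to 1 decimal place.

Leg 1: desired track 163.7°; wind correction -36.0° → command heading 127.7°, groundspeed 91.6 kt
Leg 2: desired track 114.4°; wind correction -28.1° → command heading 86.3°, groundspeed 50.7 kt
Leg 3: desired track 59.9°; wind correction +1.6° → command heading 61.5°, groundspeed 39.7 kt
Leg 4: desired track 165.4°; wind correction -35.7° → command heading 129.7°, groundspeed 93.6 kt

Leg 1: heading=127.7°, groundspeed=91.6 kt
Leg 2: heading=86.3°, groundspeed=50.7 kt
Leg 3: heading=61.5°, groundspeed=39.7 kt
Leg 4: heading=129.7°, groundspeed=93.6 kt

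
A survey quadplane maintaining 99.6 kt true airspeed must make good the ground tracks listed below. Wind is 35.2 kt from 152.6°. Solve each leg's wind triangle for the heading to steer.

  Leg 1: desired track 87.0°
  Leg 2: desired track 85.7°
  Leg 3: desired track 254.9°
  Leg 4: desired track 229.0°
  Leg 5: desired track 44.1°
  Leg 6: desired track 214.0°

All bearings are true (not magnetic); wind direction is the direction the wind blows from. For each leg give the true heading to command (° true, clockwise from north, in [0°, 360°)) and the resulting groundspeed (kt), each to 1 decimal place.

Leg 1: desired track 87.0°; wind correction +18.8° → command heading 105.8°, groundspeed 79.8 kt
Leg 2: desired track 85.7°; wind correction +19.0° → command heading 104.7°, groundspeed 80.4 kt
Leg 3: desired track 254.9°; wind correction -20.2° → command heading 234.7°, groundspeed 101.0 kt
Leg 4: desired track 229.0°; wind correction -20.1° → command heading 208.9°, groundspeed 85.3 kt
Leg 5: desired track 44.1°; wind correction +19.6° → command heading 63.7°, groundspeed 105.0 kt
Leg 6: desired track 214.0°; wind correction -18.1° → command heading 195.9°, groundspeed 77.8 kt

Leg 1: heading=105.8°, groundspeed=79.8 kt
Leg 2: heading=104.7°, groundspeed=80.4 kt
Leg 3: heading=234.7°, groundspeed=101.0 kt
Leg 4: heading=208.9°, groundspeed=85.3 kt
Leg 5: heading=63.7°, groundspeed=105.0 kt
Leg 6: heading=195.9°, groundspeed=77.8 kt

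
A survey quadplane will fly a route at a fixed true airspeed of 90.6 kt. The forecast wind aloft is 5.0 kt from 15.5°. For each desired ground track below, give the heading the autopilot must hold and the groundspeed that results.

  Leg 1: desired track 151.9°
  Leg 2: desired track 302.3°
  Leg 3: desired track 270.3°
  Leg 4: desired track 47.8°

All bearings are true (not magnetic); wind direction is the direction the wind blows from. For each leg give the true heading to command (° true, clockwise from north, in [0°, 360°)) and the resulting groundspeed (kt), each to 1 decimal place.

Leg 1: heading=149.7°, groundspeed=94.2 kt
Leg 2: heading=305.3°, groundspeed=89.0 kt
Leg 3: heading=273.4°, groundspeed=91.8 kt
Leg 4: heading=46.1°, groundspeed=86.3 kt

Leg 1: desired track 151.9°; wind correction -2.2° → command heading 149.7°, groundspeed 94.2 kt
Leg 2: desired track 302.3°; wind correction +3.0° → command heading 305.3°, groundspeed 89.0 kt
Leg 3: desired track 270.3°; wind correction +3.1° → command heading 273.4°, groundspeed 91.8 kt
Leg 4: desired track 47.8°; wind correction -1.7° → command heading 46.1°, groundspeed 86.3 kt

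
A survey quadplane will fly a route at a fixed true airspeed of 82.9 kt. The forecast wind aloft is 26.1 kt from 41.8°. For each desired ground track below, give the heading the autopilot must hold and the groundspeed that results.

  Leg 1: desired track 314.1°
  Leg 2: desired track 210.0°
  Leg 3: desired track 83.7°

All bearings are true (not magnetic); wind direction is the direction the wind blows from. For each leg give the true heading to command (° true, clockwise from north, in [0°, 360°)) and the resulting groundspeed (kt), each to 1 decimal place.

Leg 1: desired track 314.1°; wind correction +18.3° → command heading 332.4°, groundspeed 77.6 kt
Leg 2: desired track 210.0°; wind correction -3.7° → command heading 206.3°, groundspeed 108.3 kt
Leg 3: desired track 83.7°; wind correction -12.1° → command heading 71.6°, groundspeed 61.6 kt

Leg 1: heading=332.4°, groundspeed=77.6 kt
Leg 2: heading=206.3°, groundspeed=108.3 kt
Leg 3: heading=71.6°, groundspeed=61.6 kt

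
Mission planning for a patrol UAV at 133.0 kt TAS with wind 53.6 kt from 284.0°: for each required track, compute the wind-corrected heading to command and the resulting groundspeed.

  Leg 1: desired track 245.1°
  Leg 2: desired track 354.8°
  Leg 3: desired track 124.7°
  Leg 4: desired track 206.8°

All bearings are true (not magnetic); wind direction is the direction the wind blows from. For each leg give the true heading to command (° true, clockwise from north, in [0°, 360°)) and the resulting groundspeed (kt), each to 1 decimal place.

Leg 1: heading=259.8°, groundspeed=87.0 kt
Leg 2: heading=332.4°, groundspeed=105.4 kt
Leg 3: heading=132.9°, groundspeed=181.8 kt
Leg 4: heading=229.9°, groundspeed=110.4 kt

Leg 1: desired track 245.1°; wind correction +14.7° → command heading 259.8°, groundspeed 87.0 kt
Leg 2: desired track 354.8°; wind correction -22.4° → command heading 332.4°, groundspeed 105.4 kt
Leg 3: desired track 124.7°; wind correction +8.2° → command heading 132.9°, groundspeed 181.8 kt
Leg 4: desired track 206.8°; wind correction +23.1° → command heading 229.9°, groundspeed 110.4 kt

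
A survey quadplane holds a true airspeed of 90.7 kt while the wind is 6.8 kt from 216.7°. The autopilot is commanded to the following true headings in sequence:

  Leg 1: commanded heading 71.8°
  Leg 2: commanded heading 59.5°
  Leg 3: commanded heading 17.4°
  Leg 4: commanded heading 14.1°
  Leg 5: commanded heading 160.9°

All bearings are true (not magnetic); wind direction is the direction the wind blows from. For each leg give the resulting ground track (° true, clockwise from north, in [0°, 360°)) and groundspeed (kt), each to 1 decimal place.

Leg 1: heading 71.8°; drift -2.3° → track 69.5°, groundspeed 96.3 kt
Leg 2: heading 59.5°; drift -1.6° → track 57.9°, groundspeed 97.0 kt
Leg 3: heading 17.4°; drift +1.3° → track 18.7°, groundspeed 97.1 kt
Leg 4: heading 14.1°; drift +1.5° → track 15.6°, groundspeed 97.0 kt
Leg 5: heading 160.9°; drift -3.7° → track 157.2°, groundspeed 87.1 kt

Leg 1: track=69.5°, groundspeed=96.3 kt
Leg 2: track=57.9°, groundspeed=97.0 kt
Leg 3: track=18.7°, groundspeed=97.1 kt
Leg 4: track=15.6°, groundspeed=97.0 kt
Leg 5: track=157.2°, groundspeed=87.1 kt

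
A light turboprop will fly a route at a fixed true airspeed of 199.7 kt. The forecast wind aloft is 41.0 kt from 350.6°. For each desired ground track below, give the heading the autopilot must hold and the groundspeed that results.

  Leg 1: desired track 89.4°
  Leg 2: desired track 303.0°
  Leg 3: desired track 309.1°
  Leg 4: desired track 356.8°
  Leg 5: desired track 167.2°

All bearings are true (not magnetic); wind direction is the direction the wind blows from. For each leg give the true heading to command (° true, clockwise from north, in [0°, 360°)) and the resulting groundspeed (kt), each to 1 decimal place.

Leg 1: heading=77.7°, groundspeed=201.8 kt
Leg 2: heading=311.7°, groundspeed=169.7 kt
Leg 3: heading=316.9°, groundspeed=167.1 kt
Leg 4: heading=355.5°, groundspeed=158.9 kt
Leg 5: heading=166.5°, groundspeed=240.6 kt

Leg 1: desired track 89.4°; wind correction -11.7° → command heading 77.7°, groundspeed 201.8 kt
Leg 2: desired track 303.0°; wind correction +8.7° → command heading 311.7°, groundspeed 169.7 kt
Leg 3: desired track 309.1°; wind correction +7.8° → command heading 316.9°, groundspeed 167.1 kt
Leg 4: desired track 356.8°; wind correction -1.3° → command heading 355.5°, groundspeed 158.9 kt
Leg 5: desired track 167.2°; wind correction -0.7° → command heading 166.5°, groundspeed 240.6 kt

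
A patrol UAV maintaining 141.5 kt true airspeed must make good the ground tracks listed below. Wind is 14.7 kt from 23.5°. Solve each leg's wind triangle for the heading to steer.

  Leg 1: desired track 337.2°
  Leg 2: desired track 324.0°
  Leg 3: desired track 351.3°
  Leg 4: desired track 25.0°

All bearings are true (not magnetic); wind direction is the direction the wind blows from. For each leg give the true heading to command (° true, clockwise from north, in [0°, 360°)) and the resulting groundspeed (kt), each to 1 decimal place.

Leg 1: desired track 337.2°; wind correction +4.3° → command heading 341.5°, groundspeed 130.9 kt
Leg 2: desired track 324.0°; wind correction +5.1° → command heading 329.1°, groundspeed 133.5 kt
Leg 3: desired track 351.3°; wind correction +3.2° → command heading 354.5°, groundspeed 128.8 kt
Leg 4: desired track 25.0°; wind correction -0.2° → command heading 24.8°, groundspeed 126.8 kt

Leg 1: heading=341.5°, groundspeed=130.9 kt
Leg 2: heading=329.1°, groundspeed=133.5 kt
Leg 3: heading=354.5°, groundspeed=128.8 kt
Leg 4: heading=24.8°, groundspeed=126.8 kt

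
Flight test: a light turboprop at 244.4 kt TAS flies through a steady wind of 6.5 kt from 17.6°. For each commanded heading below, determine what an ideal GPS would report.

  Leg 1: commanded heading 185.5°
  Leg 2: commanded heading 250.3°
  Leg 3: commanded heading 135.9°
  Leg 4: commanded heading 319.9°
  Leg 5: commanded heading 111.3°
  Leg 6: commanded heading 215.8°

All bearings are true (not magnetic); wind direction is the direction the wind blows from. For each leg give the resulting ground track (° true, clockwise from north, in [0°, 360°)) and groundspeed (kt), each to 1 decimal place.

Leg 1: heading 185.5°; drift +0.3° → track 185.8°, groundspeed 250.8 kt
Leg 2: heading 250.3°; drift -1.2° → track 249.1°, groundspeed 248.4 kt
Leg 3: heading 135.9°; drift +1.3° → track 137.2°, groundspeed 247.5 kt
Leg 4: heading 319.9°; drift -1.3° → track 318.6°, groundspeed 241.0 kt
Leg 5: heading 111.3°; drift +1.5° → track 112.8°, groundspeed 244.9 kt
Leg 6: heading 215.8°; drift -0.5° → track 215.3°, groundspeed 250.6 kt

Leg 1: track=185.8°, groundspeed=250.8 kt
Leg 2: track=249.1°, groundspeed=248.4 kt
Leg 3: track=137.2°, groundspeed=247.5 kt
Leg 4: track=318.6°, groundspeed=241.0 kt
Leg 5: track=112.8°, groundspeed=244.9 kt
Leg 6: track=215.3°, groundspeed=250.6 kt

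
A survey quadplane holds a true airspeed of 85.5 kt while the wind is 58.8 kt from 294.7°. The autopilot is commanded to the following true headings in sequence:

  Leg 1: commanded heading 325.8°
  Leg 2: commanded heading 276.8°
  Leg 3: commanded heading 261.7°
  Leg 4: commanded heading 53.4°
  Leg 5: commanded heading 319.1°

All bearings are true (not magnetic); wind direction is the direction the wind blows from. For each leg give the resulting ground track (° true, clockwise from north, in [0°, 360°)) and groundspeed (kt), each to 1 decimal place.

Leg 1: track=6.6°, groundspeed=46.5 kt
Leg 2: track=245.3°, groundspeed=34.6 kt
Leg 3: track=220.2°, groundspeed=48.3 kt
Leg 4: track=77.8°, groundspeed=124.9 kt
Leg 5: track=356.3°, groundspeed=40.1 kt

Leg 1: heading 325.8°; drift +40.8° → track 6.6°, groundspeed 46.5 kt
Leg 2: heading 276.8°; drift -31.5° → track 245.3°, groundspeed 34.6 kt
Leg 3: heading 261.7°; drift -41.5° → track 220.2°, groundspeed 48.3 kt
Leg 4: heading 53.4°; drift +24.4° → track 77.8°, groundspeed 124.9 kt
Leg 5: heading 319.1°; drift +37.2° → track 356.3°, groundspeed 40.1 kt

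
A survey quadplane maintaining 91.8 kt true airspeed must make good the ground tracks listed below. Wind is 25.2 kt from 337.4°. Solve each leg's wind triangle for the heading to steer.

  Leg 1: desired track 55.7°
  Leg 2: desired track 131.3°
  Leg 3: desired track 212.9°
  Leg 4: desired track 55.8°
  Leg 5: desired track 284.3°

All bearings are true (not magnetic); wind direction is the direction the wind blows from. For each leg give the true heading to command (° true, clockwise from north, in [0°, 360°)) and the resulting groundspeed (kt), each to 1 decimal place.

Leg 1: heading=40.1°, groundspeed=83.3 kt
Leg 2: heading=124.4°, groundspeed=113.8 kt
Leg 3: heading=226.0°, groundspeed=103.7 kt
Leg 4: heading=40.2°, groundspeed=83.4 kt
Leg 5: heading=297.0°, groundspeed=74.4 kt

Leg 1: desired track 55.7°; wind correction -15.6° → command heading 40.1°, groundspeed 83.3 kt
Leg 2: desired track 131.3°; wind correction -6.9° → command heading 124.4°, groundspeed 113.8 kt
Leg 3: desired track 212.9°; wind correction +13.1° → command heading 226.0°, groundspeed 103.7 kt
Leg 4: desired track 55.8°; wind correction -15.6° → command heading 40.2°, groundspeed 83.4 kt
Leg 5: desired track 284.3°; wind correction +12.7° → command heading 297.0°, groundspeed 74.4 kt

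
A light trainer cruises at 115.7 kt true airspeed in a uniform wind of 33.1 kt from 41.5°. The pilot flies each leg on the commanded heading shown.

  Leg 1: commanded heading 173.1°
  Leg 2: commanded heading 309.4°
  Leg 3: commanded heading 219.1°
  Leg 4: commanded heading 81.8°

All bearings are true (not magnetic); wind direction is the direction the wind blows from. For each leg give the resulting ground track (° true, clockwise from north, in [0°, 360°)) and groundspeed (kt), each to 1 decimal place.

Leg 1: track=183.3°, groundspeed=139.9 kt
Leg 2: track=293.6°, groundspeed=121.5 kt
Leg 3: track=219.6°, groundspeed=148.8 kt
Leg 4: track=95.1°, groundspeed=93.0 kt

Leg 1: heading 173.1°; drift +10.2° → track 183.3°, groundspeed 139.9 kt
Leg 2: heading 309.4°; drift -15.8° → track 293.6°, groundspeed 121.5 kt
Leg 3: heading 219.1°; drift +0.5° → track 219.6°, groundspeed 148.8 kt
Leg 4: heading 81.8°; drift +13.3° → track 95.1°, groundspeed 93.0 kt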